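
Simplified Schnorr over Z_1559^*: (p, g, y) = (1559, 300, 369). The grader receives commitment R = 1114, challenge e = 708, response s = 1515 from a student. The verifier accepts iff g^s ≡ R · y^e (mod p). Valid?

no

g^s mod p:
300^1515 mod 1559 = 1350
R · y^e mod p:
369^708 mod 1559 = 446
1114·446 = 496844 ≡ 1082 (mod 1559)
1350 ≠ 1082; the check fails.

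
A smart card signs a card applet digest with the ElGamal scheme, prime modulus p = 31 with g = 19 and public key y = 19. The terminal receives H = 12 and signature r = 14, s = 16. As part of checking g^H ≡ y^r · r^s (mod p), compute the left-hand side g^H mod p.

Squares mod 31: 19^1≡19, 19^2≡20, 19^4≡28, 19^8≡9
12 = 8 + 4, so 19^12 ≡ 9·28 ≡ 4 (mod 31)

4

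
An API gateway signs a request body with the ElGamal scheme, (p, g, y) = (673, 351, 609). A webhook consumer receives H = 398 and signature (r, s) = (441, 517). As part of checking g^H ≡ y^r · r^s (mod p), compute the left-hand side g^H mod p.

351^2 = 123201 ≡ 42
351^4 ≡ 42^2 = 1764 ≡ 418
351^8 ≡ 418^2 = 174724 ≡ 417
351^16 ≡ 417^2 = 173889 ≡ 255
351^32 ≡ 255^2 = 65025 ≡ 417
351^64 ≡ 417^2 = 173889 ≡ 255
351^128 ≡ 255^2 = 65025 ≡ 417
351^256 ≡ 417^2 = 173889 ≡ 255
398 = 256 + 128 + 8 + 4 + 2, so 351^398 ≡ 255·417·417·418·42 ≡ 631 (mod 673)

631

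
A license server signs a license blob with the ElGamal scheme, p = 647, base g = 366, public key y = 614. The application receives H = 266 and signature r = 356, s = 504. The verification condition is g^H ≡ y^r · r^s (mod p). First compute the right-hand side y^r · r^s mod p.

300

614^2 = 376996 ≡ 442
614^4 ≡ 442^2 = 195364 ≡ 617
614^8 ≡ 617^2 = 380689 ≡ 253
614^16 ≡ 253^2 = 64009 ≡ 603
614^32 ≡ 603^2 = 363609 ≡ 642
614^64 ≡ 642^2 = 412164 ≡ 25
614^128 ≡ 25^2 = 625
614^256 ≡ 625^2 = 390625 ≡ 484
356 = 256 + 64 + 32 + 4, so 614^356 ≡ 484·25·642·617 ≡ 165 (mod 647)
356^2 = 126736 ≡ 571
356^4 ≡ 571^2 = 326041 ≡ 600
356^8 ≡ 600^2 = 360000 ≡ 268
356^16 ≡ 268^2 = 71824 ≡ 7
356^32 ≡ 7^2 = 49
356^64 ≡ 49^2 = 2401 ≡ 460
356^128 ≡ 460^2 = 211600 ≡ 31
356^256 ≡ 31^2 = 961 ≡ 314
504 = 256 + 128 + 64 + 32 + 16 + 8, so 356^504 ≡ 314·31·460·49·7·268 ≡ 590 (mod 647)
y^r · r^s ≡ 165·590 = 97350 ≡ 300 (mod 647)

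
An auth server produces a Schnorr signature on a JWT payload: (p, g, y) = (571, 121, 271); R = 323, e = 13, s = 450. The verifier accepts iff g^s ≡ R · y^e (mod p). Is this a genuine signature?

g^s mod p:
121^2 = 14641 ≡ 366
121^4 ≡ 366^2 = 133956 ≡ 342
121^8 ≡ 342^2 = 116964 ≡ 480
121^16 ≡ 480^2 = 230400 ≡ 287
121^32 ≡ 287^2 = 82369 ≡ 145
121^64 ≡ 145^2 = 21025 ≡ 469
121^128 ≡ 469^2 = 219961 ≡ 126
121^256 ≡ 126^2 = 15876 ≡ 459
450 = 256 + 128 + 64 + 2, so 121^450 ≡ 459·126·469·366 ≡ 31 (mod 571)
R · y^e mod p:
271^2 = 73441 ≡ 353
271^4 ≡ 353^2 = 124609 ≡ 131
271^8 ≡ 131^2 = 17161 ≡ 31
13 = 8 + 4 + 1, so 271^13 ≡ 31·131·271 ≡ 214 (mod 571)
323·214 = 69122 ≡ 31 (mod 571)
31 ≡ 31 (mod 571); signature holds.

genuine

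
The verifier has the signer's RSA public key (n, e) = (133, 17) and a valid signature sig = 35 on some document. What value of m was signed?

sig^2 ≡ 35^2 = 1225 ≡ 28
sig^4 ≡ 28^2 = 784 ≡ 119
sig^8 ≡ 119^2 = 14161 ≡ 63
sig^16 ≡ 63^2 = 3969 ≡ 112
17 = 16 + 1, so sig^17 ≡ 112·35 ≡ 63 (mod 133)

63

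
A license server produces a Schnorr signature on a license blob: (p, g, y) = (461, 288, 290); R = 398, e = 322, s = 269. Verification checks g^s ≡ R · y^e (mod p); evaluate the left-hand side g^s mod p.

449

288^2 = 82944 ≡ 425
288^4 ≡ 425^2 = 180625 ≡ 374
288^8 ≡ 374^2 = 139876 ≡ 193
288^16 ≡ 193^2 = 37249 ≡ 369
288^32 ≡ 369^2 = 136161 ≡ 166
288^64 ≡ 166^2 = 27556 ≡ 357
288^128 ≡ 357^2 = 127449 ≡ 213
288^256 ≡ 213^2 = 45369 ≡ 191
269 = 256 + 8 + 4 + 1, so 288^269 ≡ 191·193·374·288 ≡ 449 (mod 461)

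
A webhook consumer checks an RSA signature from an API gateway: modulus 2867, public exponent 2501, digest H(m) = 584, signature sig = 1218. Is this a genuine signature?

genuine

sig^2 ≡ 1218^2 = 1483524 ≡ 1285
sig^4 ≡ 1285^2 = 1651225 ≡ 2700
sig^8 ≡ 2700^2 = 7290000 ≡ 2086
sig^16 ≡ 2086^2 = 4351396 ≡ 2157
sig^32 ≡ 2157^2 = 4652649 ≡ 2375
sig^64 ≡ 2375^2 = 5640625 ≡ 1236
sig^128 ≡ 1236^2 = 1527696 ≡ 2452
sig^256 ≡ 2452^2 = 6012304 ≡ 205
sig^512 ≡ 205^2 = 42025 ≡ 1887
sig^1024 ≡ 1887^2 = 3560769 ≡ 2822
sig^2048 ≡ 2822^2 = 7963684 ≡ 2025
2501 = 2048 + 256 + 128 + 64 + 4 + 1, so sig^2501 ≡ 2025·205·2452·1236·2700·1218 ≡ 584 (mod 2867)
584 = H(m), so the signature checks out.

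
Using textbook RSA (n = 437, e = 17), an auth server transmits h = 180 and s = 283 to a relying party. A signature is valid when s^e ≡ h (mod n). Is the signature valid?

valid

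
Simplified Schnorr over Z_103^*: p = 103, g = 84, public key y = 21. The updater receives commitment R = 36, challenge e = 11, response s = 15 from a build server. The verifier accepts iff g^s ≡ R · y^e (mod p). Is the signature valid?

g^s mod p:
84^15 mod 103 = 94
R · y^e mod p:
21^11 mod 103 = 77
36·77 = 2772 ≡ 94 (mod 103)
94 ≡ 94 (mod 103); signature holds.

valid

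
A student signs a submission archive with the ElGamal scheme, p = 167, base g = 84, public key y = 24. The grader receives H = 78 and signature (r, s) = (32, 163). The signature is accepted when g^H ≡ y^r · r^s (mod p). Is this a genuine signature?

forged

Left side g^H mod p:
84^78 mod 167 = 32
Right side y^r · r^s mod p:
24^32 mod 167 = 50
32^163 mod 167 = 116
50·116 = 5800 ≡ 122 (mod 167)
32 ≠ 122, so verification fails.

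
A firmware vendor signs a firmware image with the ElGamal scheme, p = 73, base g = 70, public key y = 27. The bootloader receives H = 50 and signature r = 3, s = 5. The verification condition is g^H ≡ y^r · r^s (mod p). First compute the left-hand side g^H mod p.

9

70^2 = 4900 ≡ 9
70^4 ≡ 9^2 = 81 ≡ 8
70^8 ≡ 8^2 = 64
70^16 ≡ 64^2 = 4096 ≡ 8
70^32 ≡ 8^2 = 64
50 = 32 + 16 + 2, so 70^50 ≡ 64·8·9 ≡ 9 (mod 73)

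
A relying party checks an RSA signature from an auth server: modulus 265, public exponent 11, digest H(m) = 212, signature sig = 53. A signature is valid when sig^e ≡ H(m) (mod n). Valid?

yes

Squares mod 265: sig^1≡53, sig^2≡159, sig^4≡106, sig^8≡106
11 = 8 + 2 + 1, so sig^11 ≡ 106·159·53 ≡ 212 (mod 265)
sig^11 mod 265 = 212 matches H(m).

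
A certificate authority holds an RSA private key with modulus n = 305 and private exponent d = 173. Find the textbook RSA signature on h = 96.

226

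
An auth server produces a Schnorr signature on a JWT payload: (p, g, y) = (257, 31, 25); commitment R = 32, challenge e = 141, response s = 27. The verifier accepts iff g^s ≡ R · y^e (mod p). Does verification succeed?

passes

g^s mod p:
31^2 = 961 ≡ 190
31^4 ≡ 190^2 = 36100 ≡ 120
31^8 ≡ 120^2 = 14400 ≡ 8
31^16 ≡ 8^2 = 64
27 = 16 + 8 + 2 + 1, so 31^27 ≡ 64·8·190·31 ≡ 42 (mod 257)
R · y^e mod p:
25^2 = 625 ≡ 111
25^4 ≡ 111^2 = 12321 ≡ 242
25^8 ≡ 242^2 = 58564 ≡ 225
25^16 ≡ 225^2 = 50625 ≡ 253
25^32 ≡ 253^2 = 64009 ≡ 16
25^64 ≡ 16^2 = 256
25^128 ≡ 256^2 = 65536 ≡ 1
141 = 128 + 8 + 4 + 1, so 25^141 ≡ 1·225·242·25 ≡ 178 (mod 257)
32·178 = 5696 ≡ 42 (mod 257)
42 ≡ 42 (mod 257); signature holds.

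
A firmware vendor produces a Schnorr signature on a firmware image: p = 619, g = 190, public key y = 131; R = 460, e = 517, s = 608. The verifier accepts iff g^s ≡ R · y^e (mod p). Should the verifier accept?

reject

g^s mod p:
190^608 mod 619 = 204
R · y^e mod p:
131^517 mod 619 = 552
460·552 = 253920 ≡ 130 (mod 619)
204 ≠ 130; the check fails.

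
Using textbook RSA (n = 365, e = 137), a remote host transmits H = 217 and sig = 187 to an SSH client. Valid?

yes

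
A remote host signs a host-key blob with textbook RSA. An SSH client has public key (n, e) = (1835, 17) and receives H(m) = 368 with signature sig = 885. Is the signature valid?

invalid

Squares mod 1835: sig^1≡885, sig^2≡1515, sig^4≡1475, sig^8≡1150, sig^16≡1300
17 = 16 + 1, so sig^17 ≡ 1300·885 ≡ 1790 (mod 1835)
1790 ≠ 368, so verification fails.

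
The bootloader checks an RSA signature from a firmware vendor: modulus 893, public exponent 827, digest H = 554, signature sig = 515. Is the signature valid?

invalid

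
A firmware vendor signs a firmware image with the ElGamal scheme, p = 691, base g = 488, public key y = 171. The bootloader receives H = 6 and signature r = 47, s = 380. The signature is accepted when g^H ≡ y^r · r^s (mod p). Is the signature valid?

invalid

Left side g^H mod p:
488^2 = 238144 ≡ 440
488^4 ≡ 440^2 = 193600 ≡ 120
6 = 4 + 2, so 488^6 ≡ 120·440 ≡ 284 (mod 691)
Right side y^r · r^s mod p:
171^2 = 29241 ≡ 219
171^4 ≡ 219^2 = 47961 ≡ 282
171^8 ≡ 282^2 = 79524 ≡ 59
171^16 ≡ 59^2 = 3481 ≡ 26
171^32 ≡ 26^2 = 676
47 = 32 + 8 + 4 + 2 + 1, so 171^47 ≡ 676·59·282·219·171 ≡ 519 (mod 691)
47^2 = 2209 ≡ 136
47^4 ≡ 136^2 = 18496 ≡ 530
47^8 ≡ 530^2 = 280900 ≡ 354
47^16 ≡ 354^2 = 125316 ≡ 245
47^32 ≡ 245^2 = 60025 ≡ 599
47^64 ≡ 599^2 = 358801 ≡ 172
47^128 ≡ 172^2 = 29584 ≡ 562
47^256 ≡ 562^2 = 315844 ≡ 57
380 = 256 + 64 + 32 + 16 + 8 + 4, so 47^380 ≡ 57·172·599·245·354·530 ≡ 668 (mod 691)
519·668 = 346692 ≡ 501 (mod 691)
284 ≠ 501, so verification fails.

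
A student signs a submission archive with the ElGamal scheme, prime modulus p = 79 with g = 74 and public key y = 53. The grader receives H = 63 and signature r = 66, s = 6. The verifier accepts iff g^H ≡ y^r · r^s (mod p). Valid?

no

Left side g^H mod p:
74^63 mod 79 = 61
Right side y^r · r^s mod p:
53^66 mod 79 = 8
66^6 mod 79 = 67
8·67 = 536 ≡ 62 (mod 79)
61 ≠ 62, so verification fails.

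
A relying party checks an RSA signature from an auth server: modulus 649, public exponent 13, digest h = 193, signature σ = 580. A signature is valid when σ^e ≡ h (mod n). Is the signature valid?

σ^2 ≡ 580^2 = 336400 ≡ 218
σ^4 ≡ 218^2 = 47524 ≡ 147
σ^8 ≡ 147^2 = 21609 ≡ 192
13 = 8 + 4 + 1, so σ^13 ≡ 192·147·580 ≡ 193 (mod 649)
σ^13 mod 649 = 193 matches h.

valid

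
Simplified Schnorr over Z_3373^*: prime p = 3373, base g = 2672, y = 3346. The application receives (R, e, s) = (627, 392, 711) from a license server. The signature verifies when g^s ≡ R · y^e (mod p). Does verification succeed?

passes

g^s mod p:
2672^2 = 7139584 ≡ 2316
2672^4 ≡ 2316^2 = 5363856 ≡ 786
2672^8 ≡ 786^2 = 617796 ≡ 537
2672^16 ≡ 537^2 = 288369 ≡ 1664
2672^32 ≡ 1664^2 = 2768896 ≡ 3036
2672^64 ≡ 3036^2 = 9217296 ≡ 2260
2672^128 ≡ 2260^2 = 5107600 ≡ 878
2672^256 ≡ 878^2 = 770884 ≡ 1840
2672^512 ≡ 1840^2 = 3385600 ≡ 2481
711 = 512 + 128 + 64 + 4 + 2 + 1, so 2672^711 ≡ 2481·878·2260·786·2316·2672 ≡ 865 (mod 3373)
R · y^e mod p:
3346^2 = 11195716 ≡ 729
3346^4 ≡ 729^2 = 531441 ≡ 1880
3346^8 ≡ 1880^2 = 3534400 ≡ 2869
3346^16 ≡ 2869^2 = 8231161 ≡ 1041
3346^32 ≡ 1041^2 = 1083681 ≡ 948
3346^64 ≡ 948^2 = 898704 ≡ 1486
3346^128 ≡ 1486^2 = 2208196 ≡ 2254
3346^256 ≡ 2254^2 = 5080516 ≡ 778
392 = 256 + 128 + 8, so 3346^392 ≡ 778·2254·2869 ≡ 3369 (mod 3373)
627·3369 = 2112363 ≡ 865 (mod 3373)
865 ≡ 865 (mod 3373); signature holds.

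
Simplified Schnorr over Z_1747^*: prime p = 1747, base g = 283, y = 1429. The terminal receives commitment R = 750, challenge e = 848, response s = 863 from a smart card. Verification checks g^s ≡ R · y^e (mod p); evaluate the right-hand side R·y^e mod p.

1550

1429^2 = 2042041 ≡ 1545
1429^4 ≡ 1545^2 = 2387025 ≡ 623
1429^8 ≡ 623^2 = 388129 ≡ 295
1429^16 ≡ 295^2 = 87025 ≡ 1422
1429^32 ≡ 1422^2 = 2022084 ≡ 805
1429^64 ≡ 805^2 = 648025 ≡ 1635
1429^128 ≡ 1635^2 = 2673225 ≡ 315
1429^256 ≡ 315^2 = 99225 ≡ 1393
1429^512 ≡ 1393^2 = 1940449 ≡ 1279
848 = 512 + 256 + 64 + 16, so 1429^848 ≡ 1279·1393·1635·1422 ≡ 235 (mod 1747)
R · y^e ≡ 750·235 = 176250 ≡ 1550 (mod 1747)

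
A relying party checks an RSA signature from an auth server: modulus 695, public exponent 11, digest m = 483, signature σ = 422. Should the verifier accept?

accept

σ^2 ≡ 422^2 = 178084 ≡ 164
σ^4 ≡ 164^2 = 26896 ≡ 486
σ^8 ≡ 486^2 = 236196 ≡ 591
11 = 8 + 2 + 1, so σ^11 ≡ 591·164·422 ≡ 483 (mod 695)
σ^11 mod 695 = 483 matches m.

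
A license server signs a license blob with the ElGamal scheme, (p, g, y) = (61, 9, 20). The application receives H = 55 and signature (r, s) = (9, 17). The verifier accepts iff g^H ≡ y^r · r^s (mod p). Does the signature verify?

Left side g^H mod p:
9^55 mod 61 = 1
Right side y^r · r^s mod p:
20^9 mod 61 = 58
9^17 mod 61 = 20
58·20 = 1160 ≡ 1 (mod 61)
1 ≡ 1 (mod 61), so the signature is genuine.

verifies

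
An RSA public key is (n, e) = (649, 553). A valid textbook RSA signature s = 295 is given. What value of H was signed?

531

s^2 ≡ 295^2 = 87025 ≡ 59
s^4 ≡ 59^2 = 3481 ≡ 236
s^8 ≡ 236^2 = 55696 ≡ 531
s^16 ≡ 531^2 = 281961 ≡ 295
s^32 ≡ 295^2 = 87025 ≡ 59
s^64 ≡ 59^2 = 3481 ≡ 236
s^128 ≡ 236^2 = 55696 ≡ 531
s^256 ≡ 531^2 = 281961 ≡ 295
s^512 ≡ 295^2 = 87025 ≡ 59
553 = 512 + 32 + 8 + 1, so s^553 ≡ 59·59·531·295 ≡ 531 (mod 649)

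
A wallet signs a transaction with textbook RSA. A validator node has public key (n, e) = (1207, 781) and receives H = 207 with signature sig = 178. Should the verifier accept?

reject

Squares mod 1207: sig^1≡178, sig^2≡302, sig^4≡679, sig^8≡1174, sig^16≡1089, sig^32≡647, sig^64≡987, sig^128≡120, sig^256≡1123, sig^512≡1021
781 = 512 + 256 + 8 + 4 + 1, so sig^781 ≡ 1021·1123·1174·679·178 ≡ 910 (mod 1207)
The recovered value 910 does not match the digest 207.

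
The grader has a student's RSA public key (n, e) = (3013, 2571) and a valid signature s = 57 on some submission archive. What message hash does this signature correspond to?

s^2 ≡ 57^2 = 3249 ≡ 236
s^4 ≡ 236^2 = 55696 ≡ 1462
s^8 ≡ 1462^2 = 2137444 ≡ 1227
s^16 ≡ 1227^2 = 1505529 ≡ 2042
s^32 ≡ 2042^2 = 4169764 ≡ 2785
s^64 ≡ 2785^2 = 7756225 ≡ 763
s^128 ≡ 763^2 = 582169 ≡ 660
s^256 ≡ 660^2 = 435600 ≡ 1728
s^512 ≡ 1728^2 = 2985984 ≡ 101
s^1024 ≡ 101^2 = 10201 ≡ 1162
s^2048 ≡ 1162^2 = 1350244 ≡ 420
2571 = 2048 + 512 + 8 + 2 + 1, so s^2571 ≡ 420·101·1227·236·57 ≡ 2430 (mod 3013)

2430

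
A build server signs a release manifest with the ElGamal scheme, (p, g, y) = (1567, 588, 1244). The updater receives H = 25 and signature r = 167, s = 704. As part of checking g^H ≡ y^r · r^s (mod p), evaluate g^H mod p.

Squares mod 1567: 588^1≡588, 588^2≡1004, 588^4≡435, 588^8≡1185, 588^16≡193
25 = 16 + 8 + 1, so 588^25 ≡ 193·1185·588 ≡ 167 (mod 1567)

167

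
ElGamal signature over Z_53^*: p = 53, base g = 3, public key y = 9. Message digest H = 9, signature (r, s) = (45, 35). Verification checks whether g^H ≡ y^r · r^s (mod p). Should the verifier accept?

accept

Left side g^H mod p:
Squares mod 53: 3^1≡3, 3^2≡9, 3^4≡28, 3^8≡42
9 = 8 + 1, so 3^9 ≡ 42·3 ≡ 20 (mod 53)
Right side y^r · r^s mod p:
Squares mod 53: 9^1≡9, 9^2≡28, 9^4≡42, 9^8≡15, 9^16≡13, 9^32≡10
45 = 32 + 8 + 4 + 1, so 9^45 ≡ 10·15·42·9 ≡ 43 (mod 53)
Squares mod 53: 45^1≡45, 45^2≡11, 45^4≡15, 45^8≡13, 45^16≡10, 45^32≡47
35 = 32 + 2 + 1, so 45^35 ≡ 47·11·45 ≡ 51 (mod 53)
43·51 = 2193 ≡ 20 (mod 53)
20 ≡ 20 (mod 53), so the signature is genuine.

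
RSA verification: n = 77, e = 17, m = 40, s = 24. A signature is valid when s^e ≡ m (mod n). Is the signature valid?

valid

s^2 ≡ 24^2 = 576 ≡ 37
s^4 ≡ 37^2 = 1369 ≡ 60
s^8 ≡ 60^2 = 3600 ≡ 58
s^16 ≡ 58^2 = 3364 ≡ 53
17 = 16 + 1, so s^17 ≡ 53·24 ≡ 40 (mod 77)
Since 40 equals the digest 40, verification succeeds.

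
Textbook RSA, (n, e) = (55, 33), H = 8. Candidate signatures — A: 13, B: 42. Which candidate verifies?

Candidate A: Squares mod 55: 13^1≡13, 13^2≡4, 13^4≡16, 13^8≡36, 13^16≡31, 13^32≡26; 33 = 32 + 1, so 13^33 ≡ 26·13 ≡ 8 (mod 55)
  → matches H = 8
Candidate B: Squares mod 55: 42^1≡42, 42^2≡4, 42^4≡16, 42^8≡36, 42^16≡31, 42^32≡26; 33 = 32 + 1, so 42^33 ≡ 26·42 ≡ 47 (mod 55)

A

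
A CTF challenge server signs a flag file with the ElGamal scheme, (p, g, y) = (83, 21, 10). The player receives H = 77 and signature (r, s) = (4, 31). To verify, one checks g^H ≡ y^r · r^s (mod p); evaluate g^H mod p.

Squares mod 83: 21^1≡21, 21^2≡26, 21^4≡12, 21^8≡61, 21^16≡69, 21^32≡30, 21^64≡70
77 = 64 + 8 + 4 + 1, so 21^77 ≡ 70·61·12·21 ≡ 28 (mod 83)

28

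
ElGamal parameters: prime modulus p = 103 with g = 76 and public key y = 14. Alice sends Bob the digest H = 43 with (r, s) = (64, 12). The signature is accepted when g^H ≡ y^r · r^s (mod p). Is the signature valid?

Left side g^H mod p:
Squares mod 103: 76^1≡76, 76^2≡8, 76^4≡64, 76^8≡79, 76^16≡61, 76^32≡13
43 = 32 + 8 + 2 + 1, so 76^43 ≡ 13·79·8·76 ≡ 30 (mod 103)
Right side y^r · r^s mod p:
Squares mod 103: 14^1≡14, 14^2≡93, 14^4≡100, 14^8≡9, 14^16≡81, 14^32≡72, 14^64≡34
14^64 ≡ 34 (mod 103)
Squares mod 103: 64^1≡64, 64^2≡79, 64^4≡61, 64^8≡13
12 = 8 + 4, so 64^12 ≡ 13·61 ≡ 72 (mod 103)
34·72 = 2448 ≡ 79 (mod 103)
30 ≠ 79, so verification fails.

invalid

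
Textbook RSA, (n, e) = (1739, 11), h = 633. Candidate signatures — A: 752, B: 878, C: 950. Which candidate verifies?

C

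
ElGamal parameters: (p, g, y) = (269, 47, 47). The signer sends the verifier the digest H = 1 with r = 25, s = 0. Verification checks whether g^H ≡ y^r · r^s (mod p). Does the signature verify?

Left side g^H mod p:
47^1 mod 269 = 47
Right side y^r · r^s mod p:
47^25 mod 269 = 185
25^0 mod 269 = 1
185·1 = 185 ≡ 185 (mod 269)
47 ≠ 185, so verification fails.

does not verify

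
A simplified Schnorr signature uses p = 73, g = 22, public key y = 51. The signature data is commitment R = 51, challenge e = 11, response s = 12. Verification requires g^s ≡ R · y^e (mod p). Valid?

yes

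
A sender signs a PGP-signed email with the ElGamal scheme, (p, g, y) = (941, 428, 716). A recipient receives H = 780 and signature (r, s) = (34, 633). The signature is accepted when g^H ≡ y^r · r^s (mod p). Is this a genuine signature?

Left side g^H mod p:
428^780 mod 941 = 887
Right side y^r · r^s mod p:
716^34 mod 941 = 538
34^633 mod 941 = 739
538·739 = 397582 ≡ 480 (mod 941)
887 ≠ 480, so verification fails.

forged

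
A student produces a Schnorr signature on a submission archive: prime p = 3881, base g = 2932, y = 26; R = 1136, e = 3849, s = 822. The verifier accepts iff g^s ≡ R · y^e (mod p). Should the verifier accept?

g^s mod p:
2932^2 = 8596624 ≡ 209
2932^4 ≡ 209^2 = 43681 ≡ 990
2932^8 ≡ 990^2 = 980100 ≡ 2088
2932^16 ≡ 2088^2 = 4359744 ≡ 1381
2932^32 ≡ 1381^2 = 1907161 ≡ 1590
2932^64 ≡ 1590^2 = 2528100 ≡ 1569
2932^128 ≡ 1569^2 = 2461761 ≡ 1207
2932^256 ≡ 1207^2 = 1456849 ≡ 1474
2932^512 ≡ 1474^2 = 2172676 ≡ 3197
822 = 512 + 256 + 32 + 16 + 4 + 2, so 2932^822 ≡ 3197·1474·1590·1381·990·209 ≡ 1862 (mod 3881)
R · y^e mod p:
26^2 = 676
26^4 ≡ 676^2 = 456976 ≡ 2899
26^8 ≡ 2899^2 = 8404201 ≡ 1836
26^16 ≡ 1836^2 = 3370896 ≡ 2188
26^32 ≡ 2188^2 = 4787344 ≡ 2071
26^64 ≡ 2071^2 = 4289041 ≡ 536
26^128 ≡ 536^2 = 287296 ≡ 102
26^256 ≡ 102^2 = 10404 ≡ 2642
26^512 ≡ 2642^2 = 6980164 ≡ 2126
26^1024 ≡ 2126^2 = 4519876 ≡ 2392
26^2048 ≡ 2392^2 = 5721664 ≡ 1070
3849 = 2048 + 1024 + 512 + 256 + 8 + 1, so 26^3849 ≡ 1070·2392·2126·2642·1836·26 ≡ 1621 (mod 3881)
1136·1621 = 1841456 ≡ 1862 (mod 3881)
1862 ≡ 1862 (mod 3881); signature holds.

accept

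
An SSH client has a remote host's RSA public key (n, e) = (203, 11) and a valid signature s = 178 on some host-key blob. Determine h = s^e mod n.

5

s^2 ≡ 178^2 = 31684 ≡ 16
s^4 ≡ 16^2 = 256 ≡ 53
s^8 ≡ 53^2 = 2809 ≡ 170
11 = 8 + 2 + 1, so s^11 ≡ 170·16·178 ≡ 5 (mod 203)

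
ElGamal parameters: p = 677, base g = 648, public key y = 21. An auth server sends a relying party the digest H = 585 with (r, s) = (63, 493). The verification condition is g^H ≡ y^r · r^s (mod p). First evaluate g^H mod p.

Squares mod 677: 648^1≡648, 648^2≡164, 648^4≡493, 648^8≡6, 648^16≡36, 648^32≡619, 648^64≡656, 648^128≡441, 648^256≡182, 648^512≡628
585 = 512 + 64 + 8 + 1, so 648^585 ≡ 628·656·6·648 ≡ 359 (mod 677)

359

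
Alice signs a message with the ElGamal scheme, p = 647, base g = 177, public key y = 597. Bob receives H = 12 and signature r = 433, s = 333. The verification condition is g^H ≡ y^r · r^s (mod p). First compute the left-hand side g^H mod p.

562

177^2 = 31329 ≡ 273
177^4 ≡ 273^2 = 74529 ≡ 124
177^8 ≡ 124^2 = 15376 ≡ 495
12 = 8 + 4, so 177^12 ≡ 495·124 ≡ 562 (mod 647)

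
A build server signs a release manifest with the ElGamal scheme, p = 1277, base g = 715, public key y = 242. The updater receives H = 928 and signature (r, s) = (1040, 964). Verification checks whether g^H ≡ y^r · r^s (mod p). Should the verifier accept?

reject

Left side g^H mod p:
715^2 = 511225 ≡ 425
715^4 ≡ 425^2 = 180625 ≡ 568
715^8 ≡ 568^2 = 322624 ≡ 820
715^16 ≡ 820^2 = 672400 ≡ 698
715^32 ≡ 698^2 = 487204 ≡ 667
715^64 ≡ 667^2 = 444889 ≡ 493
715^128 ≡ 493^2 = 243049 ≡ 419
715^256 ≡ 419^2 = 175561 ≡ 612
715^512 ≡ 612^2 = 374544 ≡ 383
928 = 512 + 256 + 128 + 32, so 715^928 ≡ 383·612·419·667 ≡ 135 (mod 1277)
Right side y^r · r^s mod p:
242^2 = 58564 ≡ 1099
242^4 ≡ 1099^2 = 1207801 ≡ 1036
242^8 ≡ 1036^2 = 1073296 ≡ 616
242^16 ≡ 616^2 = 379456 ≡ 187
242^32 ≡ 187^2 = 34969 ≡ 490
242^64 ≡ 490^2 = 240100 ≡ 24
242^128 ≡ 24^2 = 576
242^256 ≡ 576^2 = 331776 ≡ 1033
242^512 ≡ 1033^2 = 1067089 ≡ 794
242^1024 ≡ 794^2 = 630436 ≡ 875
1040 = 1024 + 16, so 242^1040 ≡ 875·187 ≡ 169 (mod 1277)
1040^2 = 1081600 ≡ 1258
1040^4 ≡ 1258^2 = 1582564 ≡ 361
1040^8 ≡ 361^2 = 130321 ≡ 67
1040^16 ≡ 67^2 = 4489 ≡ 658
1040^32 ≡ 658^2 = 432964 ≡ 61
1040^64 ≡ 61^2 = 3721 ≡ 1167
1040^128 ≡ 1167^2 = 1361889 ≡ 607
1040^256 ≡ 607^2 = 368449 ≡ 673
1040^512 ≡ 673^2 = 452929 ≡ 871
964 = 512 + 256 + 128 + 64 + 4, so 1040^964 ≡ 871·673·607·1167·361 ≡ 463 (mod 1277)
169·463 = 78247 ≡ 350 (mod 1277)
135 ≠ 350, so verification fails.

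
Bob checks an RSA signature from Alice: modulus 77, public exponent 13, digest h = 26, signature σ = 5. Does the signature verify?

verifies

σ^2 ≡ 5^2 = 25
σ^4 ≡ 25^2 = 625 ≡ 9
σ^8 ≡ 9^2 = 81 ≡ 4
13 = 8 + 4 + 1, so σ^13 ≡ 4·9·5 ≡ 26 (mod 77)
Since 26 equals the digest 26, verification succeeds.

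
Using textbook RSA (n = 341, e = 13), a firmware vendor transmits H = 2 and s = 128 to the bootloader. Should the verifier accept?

accept

Squares mod 341: s^1≡128, s^2≡16, s^4≡256, s^8≡64
13 = 8 + 4 + 1, so s^13 ≡ 64·256·128 ≡ 2 (mod 341)
Since 2 equals the digest 2, verification succeeds.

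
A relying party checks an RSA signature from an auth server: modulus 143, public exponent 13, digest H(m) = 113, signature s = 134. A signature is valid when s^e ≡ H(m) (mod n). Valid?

no

s^2 ≡ 134^2 = 17956 ≡ 81
s^4 ≡ 81^2 = 6561 ≡ 126
s^8 ≡ 126^2 = 15876 ≡ 3
13 = 8 + 4 + 1, so s^13 ≡ 3·126·134 ≡ 30 (mod 143)
The recovered value 30 does not match the digest 113.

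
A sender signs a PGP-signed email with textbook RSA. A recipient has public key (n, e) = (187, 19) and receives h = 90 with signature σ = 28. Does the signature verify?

σ^2 ≡ 28^2 = 784 ≡ 36
σ^4 ≡ 36^2 = 1296 ≡ 174
σ^8 ≡ 174^2 = 30276 ≡ 169
σ^16 ≡ 169^2 = 28561 ≡ 137
19 = 16 + 2 + 1, so σ^19 ≡ 137·36·28 ≡ 90 (mod 187)
σ^19 mod 187 = 90 matches h.

verifies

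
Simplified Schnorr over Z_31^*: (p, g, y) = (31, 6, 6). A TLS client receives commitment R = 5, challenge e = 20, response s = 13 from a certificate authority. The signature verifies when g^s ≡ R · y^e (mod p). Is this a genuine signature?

g^s mod p:
Squares mod 31: 6^1≡6, 6^2≡5, 6^4≡25, 6^8≡5
13 = 8 + 4 + 1, so 6^13 ≡ 5·25·6 ≡ 6 (mod 31)
R · y^e mod p:
Squares mod 31: 6^1≡6, 6^2≡5, 6^4≡25, 6^8≡5, 6^16≡25
20 = 16 + 4, so 6^20 ≡ 25·25 ≡ 5 (mod 31)
5·5 = 25 ≡ 25 (mod 31)
6 ≠ 25; the check fails.

forged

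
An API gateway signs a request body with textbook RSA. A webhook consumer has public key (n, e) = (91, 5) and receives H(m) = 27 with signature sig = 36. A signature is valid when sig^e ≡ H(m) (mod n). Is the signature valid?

invalid

sig^2 ≡ 36^2 = 1296 ≡ 22
sig^4 ≡ 22^2 = 484 ≡ 29
5 = 4 + 1, so sig^5 ≡ 29·36 ≡ 43 (mod 91)
43 ≠ 27, so verification fails.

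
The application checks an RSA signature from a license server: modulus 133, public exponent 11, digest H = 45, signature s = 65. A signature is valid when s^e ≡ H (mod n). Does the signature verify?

does not verify

Squares mod 133: s^1≡65, s^2≡102, s^4≡30, s^8≡102
11 = 8 + 2 + 1, so s^11 ≡ 102·102·65 ≡ 88 (mod 133)
The recovered value 88 does not match the digest 45.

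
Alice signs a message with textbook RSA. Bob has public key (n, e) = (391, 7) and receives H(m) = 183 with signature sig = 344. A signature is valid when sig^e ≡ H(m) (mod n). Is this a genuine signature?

genuine

sig^2 ≡ 344^2 = 118336 ≡ 254
sig^4 ≡ 254^2 = 64516 ≡ 1
7 = 4 + 2 + 1, so sig^7 ≡ 1·254·344 ≡ 183 (mod 391)
Since 183 equals the digest 183, verification succeeds.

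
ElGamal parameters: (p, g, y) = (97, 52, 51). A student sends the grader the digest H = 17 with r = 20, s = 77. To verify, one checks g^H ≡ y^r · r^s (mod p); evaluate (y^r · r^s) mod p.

45

Squares mod 97: 51^1≡51, 51^2≡79, 51^4≡33, 51^8≡22, 51^16≡96
20 = 16 + 4, so 51^20 ≡ 96·33 ≡ 64 (mod 97)
Squares mod 97: 20^1≡20, 20^2≡12, 20^4≡47, 20^8≡75, 20^16≡96, 20^32≡1, 20^64≡1
77 = 64 + 8 + 4 + 1, so 20^77 ≡ 1·75·47·20 ≡ 78 (mod 97)
y^r · r^s ≡ 64·78 = 4992 ≡ 45 (mod 97)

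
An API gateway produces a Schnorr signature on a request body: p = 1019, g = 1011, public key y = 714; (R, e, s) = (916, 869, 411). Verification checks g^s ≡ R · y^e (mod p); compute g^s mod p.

267

1011^411 mod 1019 = 267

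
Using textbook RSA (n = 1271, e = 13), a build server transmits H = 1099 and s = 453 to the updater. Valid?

yes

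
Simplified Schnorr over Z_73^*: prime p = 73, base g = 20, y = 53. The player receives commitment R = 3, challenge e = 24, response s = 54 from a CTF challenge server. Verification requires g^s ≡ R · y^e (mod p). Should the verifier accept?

g^s mod p:
20^2 = 400 ≡ 35
20^4 ≡ 35^2 = 1225 ≡ 57
20^8 ≡ 57^2 = 3249 ≡ 37
20^16 ≡ 37^2 = 1369 ≡ 55
20^32 ≡ 55^2 = 3025 ≡ 32
54 = 32 + 16 + 4 + 2, so 20^54 ≡ 32·55·57·35 ≡ 46 (mod 73)
R · y^e mod p:
53^2 = 2809 ≡ 35
53^4 ≡ 35^2 = 1225 ≡ 57
53^8 ≡ 57^2 = 3249 ≡ 37
53^16 ≡ 37^2 = 1369 ≡ 55
24 = 16 + 8, so 53^24 ≡ 55·37 ≡ 64 (mod 73)
3·64 = 192 ≡ 46 (mod 73)
46 ≡ 46 (mod 73); signature holds.

accept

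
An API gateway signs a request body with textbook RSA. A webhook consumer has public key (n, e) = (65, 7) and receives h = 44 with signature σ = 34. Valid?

yes

σ^7 mod 65 = 44
Since 44 equals the digest 44, verification succeeds.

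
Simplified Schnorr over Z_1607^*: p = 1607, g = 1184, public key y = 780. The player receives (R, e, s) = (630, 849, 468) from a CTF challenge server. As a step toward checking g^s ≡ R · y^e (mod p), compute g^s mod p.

Squares mod 1607: 1184^1≡1184, 1184^2≡552, 1184^4≡981, 1184^8≡1375, 1184^16≡793, 1184^32≡512, 1184^64≡203, 1184^128≡1034, 1184^256≡501
468 = 256 + 128 + 64 + 16 + 4, so 1184^468 ≡ 501·1034·203·793·981 ≡ 1139 (mod 1607)

1139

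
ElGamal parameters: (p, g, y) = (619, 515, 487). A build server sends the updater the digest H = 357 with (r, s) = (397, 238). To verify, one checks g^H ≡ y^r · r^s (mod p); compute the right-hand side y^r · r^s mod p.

105

487^2 = 237169 ≡ 92
487^4 ≡ 92^2 = 8464 ≡ 417
487^8 ≡ 417^2 = 173889 ≡ 569
487^16 ≡ 569^2 = 323761 ≡ 24
487^32 ≡ 24^2 = 576
487^64 ≡ 576^2 = 331776 ≡ 611
487^128 ≡ 611^2 = 373321 ≡ 64
487^256 ≡ 64^2 = 4096 ≡ 382
397 = 256 + 128 + 8 + 4 + 1, so 487^397 ≡ 382·64·569·417·487 ≡ 304 (mod 619)
397^2 = 157609 ≡ 383
397^4 ≡ 383^2 = 146689 ≡ 605
397^8 ≡ 605^2 = 366025 ≡ 196
397^16 ≡ 196^2 = 38416 ≡ 38
397^32 ≡ 38^2 = 1444 ≡ 206
397^64 ≡ 206^2 = 42436 ≡ 344
397^128 ≡ 344^2 = 118336 ≡ 107
238 = 128 + 64 + 32 + 8 + 4 + 2, so 397^238 ≡ 107·344·206·196·605·383 ≡ 206 (mod 619)
y^r · r^s ≡ 304·206 = 62624 ≡ 105 (mod 619)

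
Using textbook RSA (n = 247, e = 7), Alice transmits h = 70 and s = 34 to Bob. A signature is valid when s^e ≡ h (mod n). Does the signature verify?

verifies

s^7 mod 247 = 70
Since 70 equals the digest 70, verification succeeds.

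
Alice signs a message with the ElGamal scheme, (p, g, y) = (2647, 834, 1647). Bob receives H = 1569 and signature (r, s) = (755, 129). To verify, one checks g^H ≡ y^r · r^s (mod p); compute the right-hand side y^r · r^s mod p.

1481

1647^2 = 2712609 ≡ 2081
1647^4 ≡ 2081^2 = 4330561 ≡ 69
1647^8 ≡ 69^2 = 4761 ≡ 2114
1647^16 ≡ 2114^2 = 4468996 ≡ 860
1647^32 ≡ 860^2 = 739600 ≡ 1087
1647^64 ≡ 1087^2 = 1181569 ≡ 1007
1647^128 ≡ 1007^2 = 1014049 ≡ 248
1647^256 ≡ 248^2 = 61504 ≡ 623
1647^512 ≡ 623^2 = 388129 ≡ 1667
755 = 512 + 128 + 64 + 32 + 16 + 2 + 1, so 1647^755 ≡ 1667·248·1007·1087·860·2081·1647 ≡ 1106 (mod 2647)
755^2 = 570025 ≡ 920
755^4 ≡ 920^2 = 846400 ≡ 2007
755^8 ≡ 2007^2 = 4028049 ≡ 1962
755^16 ≡ 1962^2 = 3849444 ≡ 706
755^32 ≡ 706^2 = 498436 ≡ 800
755^64 ≡ 800^2 = 640000 ≡ 2073
755^128 ≡ 2073^2 = 4297329 ≡ 1248
129 = 128 + 1, so 755^129 ≡ 1248·755 ≡ 2555 (mod 2647)
y^r · r^s ≡ 1106·2555 = 2825830 ≡ 1481 (mod 2647)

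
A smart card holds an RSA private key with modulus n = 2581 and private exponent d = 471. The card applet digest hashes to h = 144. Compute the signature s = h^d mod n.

2348

h^2 ≡ 144^2 = 20736 ≡ 88
h^4 ≡ 88^2 = 7744 ≡ 1
h^8 ≡ 1^2 = 1
h^16 ≡ 1^2 = 1
h^32 ≡ 1^2 = 1
h^64 ≡ 1^2 = 1
h^128 ≡ 1^2 = 1
h^256 ≡ 1^2 = 1
471 = 256 + 128 + 64 + 16 + 4 + 2 + 1, so h^471 ≡ 1·1·1·1·1·88·144 ≡ 2348 (mod 2581)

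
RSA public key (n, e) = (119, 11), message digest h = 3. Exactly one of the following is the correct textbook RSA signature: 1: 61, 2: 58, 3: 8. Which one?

1

Candidate 1: 61^11 mod 119 = 3
  → matches h = 3
Candidate 2: 58^11 mod 119 = 116
Candidate 3: 8^11 mod 119 = 36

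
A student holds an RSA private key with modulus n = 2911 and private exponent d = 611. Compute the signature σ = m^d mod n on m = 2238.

1014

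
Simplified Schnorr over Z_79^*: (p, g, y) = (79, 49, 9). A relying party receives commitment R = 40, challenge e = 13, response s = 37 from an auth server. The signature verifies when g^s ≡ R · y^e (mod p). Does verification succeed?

g^s mod p:
49^37 mod 79 = 51
R · y^e mod p:
9^13 mod 79 = 23
40·23 = 920 ≡ 51 (mod 79)
51 ≡ 51 (mod 79); signature holds.

passes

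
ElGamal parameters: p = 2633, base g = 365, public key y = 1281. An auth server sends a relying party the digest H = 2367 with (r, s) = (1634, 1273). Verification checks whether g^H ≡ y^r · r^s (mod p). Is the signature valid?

invalid

Left side g^H mod p:
365^2 = 133225 ≡ 1575
365^4 ≡ 1575^2 = 2480625 ≡ 339
365^8 ≡ 339^2 = 114921 ≡ 1702
365^16 ≡ 1702^2 = 2896804 ≡ 504
365^32 ≡ 504^2 = 254016 ≡ 1248
365^64 ≡ 1248^2 = 1557504 ≡ 1401
365^128 ≡ 1401^2 = 1962801 ≡ 1216
365^256 ≡ 1216^2 = 1478656 ≡ 1543
365^512 ≡ 1543^2 = 2380849 ≡ 617
365^1024 ≡ 617^2 = 380689 ≡ 1537
365^2048 ≡ 1537^2 = 2362369 ≡ 568
2367 = 2048 + 256 + 32 + 16 + 8 + 4 + 2 + 1, so 365^2367 ≡ 568·1543·1248·504·1702·339·1575·365 ≡ 1232 (mod 2633)
Right side y^r · r^s mod p:
1281^2 = 1640961 ≡ 602
1281^4 ≡ 602^2 = 362404 ≡ 1683
1281^8 ≡ 1683^2 = 2832489 ≡ 2014
1281^16 ≡ 2014^2 = 4056196 ≡ 1376
1281^32 ≡ 1376^2 = 1893376 ≡ 249
1281^64 ≡ 249^2 = 62001 ≡ 1442
1281^128 ≡ 1442^2 = 2079364 ≡ 1927
1281^256 ≡ 1927^2 = 3713329 ≡ 799
1281^512 ≡ 799^2 = 638401 ≡ 1215
1281^1024 ≡ 1215^2 = 1476225 ≡ 1745
1634 = 1024 + 512 + 64 + 32 + 2, so 1281^1634 ≡ 1745·1215·1442·249·602 ≡ 628 (mod 2633)
1634^2 = 2669956 ≡ 94
1634^4 ≡ 94^2 = 8836 ≡ 937
1634^8 ≡ 937^2 = 877969 ≡ 1180
1634^16 ≡ 1180^2 = 1392400 ≡ 2176
1634^32 ≡ 2176^2 = 4734976 ≡ 842
1634^64 ≡ 842^2 = 708964 ≡ 687
1634^128 ≡ 687^2 = 471969 ≡ 662
1634^256 ≡ 662^2 = 438244 ≡ 1166
1634^512 ≡ 1166^2 = 1359556 ≡ 928
1634^1024 ≡ 928^2 = 861184 ≡ 193
1273 = 1024 + 128 + 64 + 32 + 16 + 8 + 1, so 1634^1273 ≡ 193·662·687·842·2176·1180·1634 ≡ 1096 (mod 2633)
628·1096 = 688288 ≡ 1075 (mod 2633)
1232 ≠ 1075, so verification fails.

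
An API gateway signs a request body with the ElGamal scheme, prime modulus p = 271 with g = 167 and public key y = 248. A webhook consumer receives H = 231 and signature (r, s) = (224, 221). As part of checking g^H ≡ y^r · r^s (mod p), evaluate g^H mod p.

268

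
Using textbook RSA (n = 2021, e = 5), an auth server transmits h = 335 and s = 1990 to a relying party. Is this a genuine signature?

s^2 ≡ 1990^2 = 3960100 ≡ 961
s^4 ≡ 961^2 = 923521 ≡ 1945
5 = 4 + 1, so s^5 ≡ 1945·1990 ≡ 335 (mod 2021)
335 = h, so the signature checks out.

genuine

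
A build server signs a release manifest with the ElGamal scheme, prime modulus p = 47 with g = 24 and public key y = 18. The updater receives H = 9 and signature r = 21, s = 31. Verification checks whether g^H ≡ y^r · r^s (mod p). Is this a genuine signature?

forged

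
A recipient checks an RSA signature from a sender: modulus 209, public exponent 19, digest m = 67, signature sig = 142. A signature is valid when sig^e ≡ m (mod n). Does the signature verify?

does not verify

sig^19 mod 209 = 142
sig^19 mod 209 = 142, but m = 67.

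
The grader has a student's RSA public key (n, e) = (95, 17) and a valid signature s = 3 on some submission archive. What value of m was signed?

Squares mod 95: s^1≡3, s^2≡9, s^4≡81, s^8≡6, s^16≡36
17 = 16 + 1, so s^17 ≡ 36·3 ≡ 13 (mod 95)

13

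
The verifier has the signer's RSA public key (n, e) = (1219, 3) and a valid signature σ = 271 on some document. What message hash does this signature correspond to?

Squares mod 1219: σ^1≡271, σ^2≡301
3 = 2 + 1, so σ^3 ≡ 301·271 ≡ 1117 (mod 1219)

1117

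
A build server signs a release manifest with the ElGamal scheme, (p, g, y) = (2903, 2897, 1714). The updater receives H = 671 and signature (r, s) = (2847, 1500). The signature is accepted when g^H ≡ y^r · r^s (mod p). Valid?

no

Left side g^H mod p:
2897^2 = 8392609 ≡ 36
2897^4 ≡ 36^2 = 1296
2897^8 ≡ 1296^2 = 1679616 ≡ 1682
2897^16 ≡ 1682^2 = 2829124 ≡ 1602
2897^32 ≡ 1602^2 = 2566404 ≡ 152
2897^64 ≡ 152^2 = 23104 ≡ 2783
2897^128 ≡ 2783^2 = 7745089 ≡ 2788
2897^256 ≡ 2788^2 = 7772944 ≡ 1613
2897^512 ≡ 1613^2 = 2601769 ≡ 681
671 = 512 + 128 + 16 + 8 + 4 + 2 + 1, so 2897^671 ≡ 681·2788·1602·1682·1296·36·2897 ≡ 1231 (mod 2903)
Right side y^r · r^s mod p:
1714^2 = 2937796 ≡ 2863
1714^4 ≡ 2863^2 = 8196769 ≡ 1600
1714^8 ≡ 1600^2 = 2560000 ≡ 2457
1714^16 ≡ 2457^2 = 6036849 ≡ 1512
1714^32 ≡ 1512^2 = 2286144 ≡ 1483
1714^64 ≡ 1483^2 = 2199289 ≡ 1718
1714^128 ≡ 1718^2 = 2951524 ≡ 2076
1714^256 ≡ 2076^2 = 4309776 ≡ 1724
1714^512 ≡ 1724^2 = 2972176 ≡ 2407
1714^1024 ≡ 2407^2 = 5793649 ≡ 2164
1714^2048 ≡ 2164^2 = 4682896 ≡ 357
2847 = 2048 + 512 + 256 + 16 + 8 + 4 + 2 + 1, so 1714^2847 ≡ 357·2407·1724·1512·2457·1600·2863·1714 ≡ 650 (mod 2903)
2847^2 = 8105409 ≡ 233
2847^4 ≡ 233^2 = 54289 ≡ 2035
2847^8 ≡ 2035^2 = 4141225 ≡ 1547
2847^16 ≡ 1547^2 = 2393209 ≡ 1137
2847^32 ≡ 1137^2 = 1292769 ≡ 934
2847^64 ≡ 934^2 = 872356 ≡ 1456
2847^128 ≡ 1456^2 = 2119936 ≡ 746
2847^256 ≡ 746^2 = 556516 ≡ 2043
2847^512 ≡ 2043^2 = 4173849 ≡ 2238
2847^1024 ≡ 2238^2 = 5008644 ≡ 969
1500 = 1024 + 256 + 128 + 64 + 16 + 8 + 4, so 2847^1500 ≡ 969·2043·746·1456·1137·1547·2035 ≡ 1693 (mod 2903)
650·1693 = 1100450 ≡ 213 (mod 2903)
1231 ≠ 213, so verification fails.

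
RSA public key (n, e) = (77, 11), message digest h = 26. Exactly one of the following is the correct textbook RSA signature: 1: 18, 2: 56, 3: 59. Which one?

3

Candidate 1: Squares mod 77: 18^1≡18, 18^2≡16, 18^4≡25, 18^8≡9; 11 = 8 + 2 + 1, so 18^11 ≡ 9·16·18 ≡ 51 (mod 77)
Candidate 2: Squares mod 77: 56^1≡56, 56^2≡56, 56^4≡56, 56^8≡56; 11 = 8 + 2 + 1, so 56^11 ≡ 56·56·56 ≡ 56 (mod 77)
Candidate 3: Squares mod 77: 59^1≡59, 59^2≡16, 59^4≡25, 59^8≡9; 11 = 8 + 2 + 1, so 59^11 ≡ 9·16·59 ≡ 26 (mod 77)
  → matches h = 26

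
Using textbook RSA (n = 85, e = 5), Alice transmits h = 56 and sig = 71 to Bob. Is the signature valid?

sig^2 ≡ 71^2 = 5041 ≡ 26
sig^4 ≡ 26^2 = 676 ≡ 81
5 = 4 + 1, so sig^5 ≡ 81·71 ≡ 56 (mod 85)
56 = h, so the signature checks out.

valid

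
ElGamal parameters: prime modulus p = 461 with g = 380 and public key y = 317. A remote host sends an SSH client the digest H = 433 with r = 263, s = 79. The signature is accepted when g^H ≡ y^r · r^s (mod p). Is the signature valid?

invalid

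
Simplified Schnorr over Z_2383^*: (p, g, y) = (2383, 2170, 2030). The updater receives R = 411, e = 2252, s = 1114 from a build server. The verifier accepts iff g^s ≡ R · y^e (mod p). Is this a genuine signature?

g^s mod p:
2170^2 = 4708900 ≡ 92
2170^4 ≡ 92^2 = 8464 ≡ 1315
2170^8 ≡ 1315^2 = 1729225 ≡ 1550
2170^16 ≡ 1550^2 = 2402500 ≡ 436
2170^32 ≡ 436^2 = 190096 ≡ 1839
2170^64 ≡ 1839^2 = 3381921 ≡ 444
2170^128 ≡ 444^2 = 197136 ≡ 1730
2170^256 ≡ 1730^2 = 2992900 ≡ 2235
2170^512 ≡ 2235^2 = 4995225 ≡ 457
2170^1024 ≡ 457^2 = 208849 ≡ 1528
1114 = 1024 + 64 + 16 + 8 + 2, so 2170^1114 ≡ 1528·444·436·1550·92 ≡ 379 (mod 2383)
R · y^e mod p:
2030^2 = 4120900 ≡ 693
2030^4 ≡ 693^2 = 480249 ≡ 1266
2030^8 ≡ 1266^2 = 1602756 ≡ 1380
2030^16 ≡ 1380^2 = 1904400 ≡ 383
2030^32 ≡ 383^2 = 146689 ≡ 1326
2030^64 ≡ 1326^2 = 1758276 ≡ 2005
2030^128 ≡ 2005^2 = 4020025 ≡ 2287
2030^256 ≡ 2287^2 = 5230369 ≡ 2067
2030^512 ≡ 2067^2 = 4272489 ≡ 2153
2030^1024 ≡ 2153^2 = 4635409 ≡ 474
2030^2048 ≡ 474^2 = 224676 ≡ 674
2252 = 2048 + 128 + 64 + 8 + 4, so 2030^2252 ≡ 674·2287·2005·1380·1266 ≡ 2152 (mod 2383)
411·2152 = 884472 ≡ 379 (mod 2383)
379 ≡ 379 (mod 2383); signature holds.

genuine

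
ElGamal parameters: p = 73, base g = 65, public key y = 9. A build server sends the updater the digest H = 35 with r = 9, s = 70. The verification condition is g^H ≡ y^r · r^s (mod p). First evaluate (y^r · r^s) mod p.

Squares mod 73: 9^1≡9, 9^2≡8, 9^4≡64, 9^8≡8
9 = 8 + 1, so 9^9 ≡ 8·9 ≡ 72 (mod 73)
Squares mod 73: 9^1≡9, 9^2≡8, 9^4≡64, 9^8≡8, 9^16≡64, 9^32≡8, 9^64≡64
70 = 64 + 4 + 2, so 9^70 ≡ 64·64·8 ≡ 64 (mod 73)
y^r · r^s ≡ 72·64 = 4608 ≡ 9 (mod 73)

9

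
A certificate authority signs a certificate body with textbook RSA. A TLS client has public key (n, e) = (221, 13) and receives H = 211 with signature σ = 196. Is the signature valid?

σ^13 mod 221 = 144
The recovered value 144 does not match the digest 211.

invalid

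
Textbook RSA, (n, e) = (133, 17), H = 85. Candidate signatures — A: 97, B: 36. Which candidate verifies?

B

Candidate A: 97^17 mod 133 = 48
Candidate B: 36^17 mod 133 = 85
  → matches H = 85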